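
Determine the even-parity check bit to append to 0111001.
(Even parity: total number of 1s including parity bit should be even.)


Number of 1s in data: 4
Parity bit: 0

0


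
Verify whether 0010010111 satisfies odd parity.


Number of 1s: 5

Yes, parity is correct (5 ones)


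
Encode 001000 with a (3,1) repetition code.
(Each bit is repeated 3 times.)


Each bit -> 3 copies

000000111000000000


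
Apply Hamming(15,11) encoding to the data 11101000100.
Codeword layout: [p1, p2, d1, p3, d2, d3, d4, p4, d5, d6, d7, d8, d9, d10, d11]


Parity bits: p1=0, p2=0, p3=1, p4=0

001111001000100


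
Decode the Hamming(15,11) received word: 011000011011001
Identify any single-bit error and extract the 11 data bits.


Syndrome = 8: error at position 8

Data: 10001011001 (corrected bit 8)


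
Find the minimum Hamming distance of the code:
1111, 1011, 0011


Comparing all pairs, minimum distance: 1
Can detect 0 errors, correct 0 errors

1


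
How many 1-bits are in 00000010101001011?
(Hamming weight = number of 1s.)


Counting 1s in 00000010101001011

6


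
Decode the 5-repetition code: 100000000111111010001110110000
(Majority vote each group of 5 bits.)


Groups: 10000, 00001, 11111, 01000, 11101, 10000
Majority votes: 001010

001010


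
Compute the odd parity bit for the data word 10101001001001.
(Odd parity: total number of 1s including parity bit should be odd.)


Number of 1s in data: 6
Parity bit: 1

1


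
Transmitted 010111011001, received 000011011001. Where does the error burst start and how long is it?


XOR: 010100000000

Burst at position 1, length 3


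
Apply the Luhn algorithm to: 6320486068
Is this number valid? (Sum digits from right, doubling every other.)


Luhn sum = 40
40 mod 10 = 0

Valid (Luhn sum mod 10 = 0)


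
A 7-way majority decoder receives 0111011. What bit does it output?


Ones: 5 out of 7
Threshold: 4

1 (5/7 voted 1)


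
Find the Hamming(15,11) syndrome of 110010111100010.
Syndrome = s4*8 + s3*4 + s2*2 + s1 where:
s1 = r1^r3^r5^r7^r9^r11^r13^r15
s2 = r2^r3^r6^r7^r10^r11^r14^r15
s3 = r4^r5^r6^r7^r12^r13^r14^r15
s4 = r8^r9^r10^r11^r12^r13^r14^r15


s1=0, s2=0, s3=1, s4=0

Syndrome = 4 (error at position 4)


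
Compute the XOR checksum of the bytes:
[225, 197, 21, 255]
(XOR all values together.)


XOR chain: 225 ^ 197 ^ 21 ^ 255 = 206

206


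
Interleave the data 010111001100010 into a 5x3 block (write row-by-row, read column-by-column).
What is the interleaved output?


Matrix:
  010
  111
  001
  100
  010
Read columns: 010101100101100

010101100101100


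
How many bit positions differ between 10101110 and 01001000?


XOR: 11100110
Count of 1s: 5

5


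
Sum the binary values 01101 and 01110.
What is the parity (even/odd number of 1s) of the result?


01101 = 13
01110 = 14
Sum = 27 = 11011
1s count = 4

even parity (4 ones in 11011)


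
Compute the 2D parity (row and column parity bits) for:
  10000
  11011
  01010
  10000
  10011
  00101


Row parities: 100110
Column parities: 00111

Row P: 100110, Col P: 00111, Corner: 1


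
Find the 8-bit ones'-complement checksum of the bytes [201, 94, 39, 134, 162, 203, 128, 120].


Sum = 1081 mod 256 = 57
Complement = 198

198


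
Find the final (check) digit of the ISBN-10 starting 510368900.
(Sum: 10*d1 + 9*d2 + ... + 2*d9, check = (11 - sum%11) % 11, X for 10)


Weighted sum: 192
192 mod 11 = 5

Check digit: 6


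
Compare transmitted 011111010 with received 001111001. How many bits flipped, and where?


XOR: 010000011

3 error(s) at position(s): 1, 7, 8


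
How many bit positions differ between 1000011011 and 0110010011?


XOR: 1110001000
Count of 1s: 4

4


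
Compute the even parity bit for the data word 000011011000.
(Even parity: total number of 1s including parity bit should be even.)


Number of 1s in data: 4
Parity bit: 0

0


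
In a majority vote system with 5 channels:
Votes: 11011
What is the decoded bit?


Ones: 4 out of 5
Threshold: 3

1 (4/5 voted 1)


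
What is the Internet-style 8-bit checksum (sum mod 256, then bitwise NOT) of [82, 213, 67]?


Sum = 362 mod 256 = 106
Complement = 149

149


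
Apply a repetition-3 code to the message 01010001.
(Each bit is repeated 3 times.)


Each bit -> 3 copies

000111000111000000000111


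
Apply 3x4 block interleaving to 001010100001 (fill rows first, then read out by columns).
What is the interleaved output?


Matrix:
  0010
  1010
  0001
Read columns: 010000110001

010000110001


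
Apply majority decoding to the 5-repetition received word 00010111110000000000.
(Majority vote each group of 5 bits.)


Groups: 00010, 11111, 00000, 00000
Majority votes: 0100

0100


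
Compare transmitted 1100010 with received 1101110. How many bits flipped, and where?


XOR: 0001100

2 error(s) at position(s): 3, 4


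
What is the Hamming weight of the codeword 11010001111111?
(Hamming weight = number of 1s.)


Counting 1s in 11010001111111

10


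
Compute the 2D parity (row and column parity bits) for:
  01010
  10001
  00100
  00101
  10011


Row parities: 00101
Column parities: 01001

Row P: 00101, Col P: 01001, Corner: 0


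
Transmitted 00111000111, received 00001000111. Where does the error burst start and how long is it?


XOR: 00110000000

Burst at position 2, length 2


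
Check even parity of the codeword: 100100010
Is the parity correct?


Number of 1s: 3

No, parity error (3 ones)


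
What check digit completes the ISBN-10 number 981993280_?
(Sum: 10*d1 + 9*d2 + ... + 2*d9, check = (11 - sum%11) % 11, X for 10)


Weighted sum: 334
334 mod 11 = 4

Check digit: 7


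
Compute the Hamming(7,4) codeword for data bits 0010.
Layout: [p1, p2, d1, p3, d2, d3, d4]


Parity bits: p1=0, p2=1, p3=1

0101010


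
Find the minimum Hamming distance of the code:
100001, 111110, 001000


Comparing all pairs, minimum distance: 3
Can detect 2 errors, correct 1 errors

3


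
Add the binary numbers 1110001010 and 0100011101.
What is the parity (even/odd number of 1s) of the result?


1110001010 = 906
0100011101 = 285
Sum = 1191 = 10010100111
1s count = 6

even parity (6 ones in 10010100111)


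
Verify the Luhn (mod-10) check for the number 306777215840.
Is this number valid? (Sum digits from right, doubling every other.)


Luhn sum = 50
50 mod 10 = 0

Valid (Luhn sum mod 10 = 0)


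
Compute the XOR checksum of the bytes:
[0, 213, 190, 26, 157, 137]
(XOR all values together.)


XOR chain: 0 ^ 213 ^ 190 ^ 26 ^ 157 ^ 137 = 101

101


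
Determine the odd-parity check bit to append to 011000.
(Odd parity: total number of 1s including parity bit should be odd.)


Number of 1s in data: 2
Parity bit: 1

1


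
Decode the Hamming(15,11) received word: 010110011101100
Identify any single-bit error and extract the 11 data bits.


Syndrome = 9: error at position 9

Data: 01000101100 (corrected bit 9)


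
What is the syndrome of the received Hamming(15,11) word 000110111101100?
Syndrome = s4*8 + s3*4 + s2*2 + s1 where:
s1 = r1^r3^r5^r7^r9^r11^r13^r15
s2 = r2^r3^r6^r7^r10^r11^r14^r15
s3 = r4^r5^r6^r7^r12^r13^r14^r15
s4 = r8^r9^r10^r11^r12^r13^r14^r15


s1=0, s2=0, s3=1, s4=1

Syndrome = 12 (error at position 12)


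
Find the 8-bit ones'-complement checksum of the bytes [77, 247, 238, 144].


Sum = 706 mod 256 = 194
Complement = 61

61


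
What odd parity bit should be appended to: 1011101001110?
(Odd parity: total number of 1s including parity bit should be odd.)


Number of 1s in data: 8
Parity bit: 1

1


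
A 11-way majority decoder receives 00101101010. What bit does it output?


Ones: 5 out of 11
Threshold: 6

0 (5/11 voted 1)


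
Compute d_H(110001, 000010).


XOR: 110011
Count of 1s: 4

4


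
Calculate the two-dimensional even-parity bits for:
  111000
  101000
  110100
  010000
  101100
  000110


Row parities: 101110
Column parities: 011110

Row P: 101110, Col P: 011110, Corner: 0


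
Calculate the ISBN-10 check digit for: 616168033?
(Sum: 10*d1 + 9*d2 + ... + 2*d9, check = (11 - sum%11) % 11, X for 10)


Weighted sum: 215
215 mod 11 = 6

Check digit: 5


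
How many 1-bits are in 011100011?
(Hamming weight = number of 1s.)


Counting 1s in 011100011

5


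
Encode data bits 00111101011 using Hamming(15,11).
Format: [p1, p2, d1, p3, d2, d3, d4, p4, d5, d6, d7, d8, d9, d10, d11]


Parity bits: p1=1, p2=1, p3=1, p4=1

110101111101011


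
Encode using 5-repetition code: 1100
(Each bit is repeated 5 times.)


Each bit -> 5 copies

11111111110000000000


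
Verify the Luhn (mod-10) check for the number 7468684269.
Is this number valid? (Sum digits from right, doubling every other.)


Luhn sum = 53
53 mod 10 = 3

Invalid (Luhn sum mod 10 = 3)


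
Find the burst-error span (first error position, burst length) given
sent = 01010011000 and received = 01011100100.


XOR: 00001111100

Burst at position 4, length 5


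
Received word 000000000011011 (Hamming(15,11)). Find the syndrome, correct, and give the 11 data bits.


Syndrome = 6: error at position 6

Data: 00100011011 (corrected bit 6)


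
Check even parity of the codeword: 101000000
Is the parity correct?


Number of 1s: 2

Yes, parity is correct (2 ones)


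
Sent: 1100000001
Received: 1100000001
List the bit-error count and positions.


XOR: 0000000000

0 errors (received matches sent)


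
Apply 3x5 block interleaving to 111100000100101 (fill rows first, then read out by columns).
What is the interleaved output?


Matrix:
  11110
  00001
  00101
Read columns: 100100101100011

100100101100011


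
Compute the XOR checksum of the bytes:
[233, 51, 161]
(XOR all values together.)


XOR chain: 233 ^ 51 ^ 161 = 123

123


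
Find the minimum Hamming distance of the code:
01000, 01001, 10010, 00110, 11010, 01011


Comparing all pairs, minimum distance: 1
Can detect 0 errors, correct 0 errors

1


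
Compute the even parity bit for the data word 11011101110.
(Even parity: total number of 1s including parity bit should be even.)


Number of 1s in data: 8
Parity bit: 0

0


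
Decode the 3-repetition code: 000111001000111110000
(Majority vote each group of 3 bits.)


Groups: 000, 111, 001, 000, 111, 110, 000
Majority votes: 0100110

0100110


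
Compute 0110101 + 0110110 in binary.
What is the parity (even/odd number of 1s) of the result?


0110101 = 53
0110110 = 54
Sum = 107 = 1101011
1s count = 5

odd parity (5 ones in 1101011)


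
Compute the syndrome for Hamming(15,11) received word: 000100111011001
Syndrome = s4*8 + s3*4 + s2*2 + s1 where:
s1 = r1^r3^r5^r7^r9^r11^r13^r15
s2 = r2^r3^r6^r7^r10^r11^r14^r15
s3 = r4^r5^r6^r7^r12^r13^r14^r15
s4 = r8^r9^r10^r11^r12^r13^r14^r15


s1=0, s2=1, s3=0, s4=1

Syndrome = 10 (error at position 10)


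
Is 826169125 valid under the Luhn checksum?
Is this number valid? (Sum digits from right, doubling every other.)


Luhn sum = 45
45 mod 10 = 5

Invalid (Luhn sum mod 10 = 5)


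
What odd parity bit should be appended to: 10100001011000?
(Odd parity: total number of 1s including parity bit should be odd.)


Number of 1s in data: 5
Parity bit: 0

0


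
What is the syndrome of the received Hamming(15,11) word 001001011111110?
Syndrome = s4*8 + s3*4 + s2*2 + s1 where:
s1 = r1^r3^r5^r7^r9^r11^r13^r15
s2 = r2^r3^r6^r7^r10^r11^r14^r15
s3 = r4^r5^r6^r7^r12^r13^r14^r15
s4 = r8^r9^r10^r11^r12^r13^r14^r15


s1=0, s2=1, s3=0, s4=1

Syndrome = 10 (error at position 10)


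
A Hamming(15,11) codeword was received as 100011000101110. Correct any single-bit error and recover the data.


Syndrome = 7: error at position 7

Data: 01110101110 (corrected bit 7)


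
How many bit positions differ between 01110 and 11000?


XOR: 10110
Count of 1s: 3

3


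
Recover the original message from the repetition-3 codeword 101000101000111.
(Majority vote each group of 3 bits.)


Groups: 101, 000, 101, 000, 111
Majority votes: 10101

10101


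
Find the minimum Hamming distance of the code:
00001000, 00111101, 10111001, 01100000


Comparing all pairs, minimum distance: 2
Can detect 1 errors, correct 0 errors

2


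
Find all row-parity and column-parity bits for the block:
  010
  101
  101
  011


Row parities: 1000
Column parities: 001

Row P: 1000, Col P: 001, Corner: 1


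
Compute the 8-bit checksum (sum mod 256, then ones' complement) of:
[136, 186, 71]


Sum = 393 mod 256 = 137
Complement = 118

118


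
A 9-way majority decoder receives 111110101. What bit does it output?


Ones: 7 out of 9
Threshold: 5

1 (7/9 voted 1)


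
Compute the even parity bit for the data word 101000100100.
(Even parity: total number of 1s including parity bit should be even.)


Number of 1s in data: 4
Parity bit: 0

0


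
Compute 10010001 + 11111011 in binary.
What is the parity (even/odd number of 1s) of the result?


10010001 = 145
11111011 = 251
Sum = 396 = 110001100
1s count = 4

even parity (4 ones in 110001100)


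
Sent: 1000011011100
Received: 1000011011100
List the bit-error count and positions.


XOR: 0000000000000

0 errors (received matches sent)


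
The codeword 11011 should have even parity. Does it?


Number of 1s: 4

Yes, parity is correct (4 ones)


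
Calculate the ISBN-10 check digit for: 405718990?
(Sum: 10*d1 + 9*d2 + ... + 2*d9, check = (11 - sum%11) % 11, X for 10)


Weighted sum: 238
238 mod 11 = 7

Check digit: 4


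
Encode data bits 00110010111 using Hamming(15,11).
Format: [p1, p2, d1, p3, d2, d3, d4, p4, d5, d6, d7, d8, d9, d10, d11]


Parity bits: p1=0, p2=1, p3=1, p4=0

010101100010111


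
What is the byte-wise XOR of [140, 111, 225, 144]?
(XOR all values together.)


XOR chain: 140 ^ 111 ^ 225 ^ 144 = 146

146


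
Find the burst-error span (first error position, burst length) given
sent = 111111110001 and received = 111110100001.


XOR: 000001010000

Burst at position 5, length 3


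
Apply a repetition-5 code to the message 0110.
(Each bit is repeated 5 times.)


Each bit -> 5 copies

00000111111111100000


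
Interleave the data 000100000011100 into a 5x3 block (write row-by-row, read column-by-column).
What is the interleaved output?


Matrix:
  000
  100
  000
  011
  100
Read columns: 010010001000010

010010001000010


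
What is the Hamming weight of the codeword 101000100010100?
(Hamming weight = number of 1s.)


Counting 1s in 101000100010100

5


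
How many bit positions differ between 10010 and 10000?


XOR: 00010
Count of 1s: 1

1


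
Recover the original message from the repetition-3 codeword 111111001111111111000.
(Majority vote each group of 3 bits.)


Groups: 111, 111, 001, 111, 111, 111, 000
Majority votes: 1101110

1101110


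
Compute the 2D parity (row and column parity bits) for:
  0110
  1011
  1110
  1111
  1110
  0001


Row parities: 011011
Column parities: 0011

Row P: 011011, Col P: 0011, Corner: 0


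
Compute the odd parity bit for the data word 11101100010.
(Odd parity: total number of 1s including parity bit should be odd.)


Number of 1s in data: 6
Parity bit: 1

1


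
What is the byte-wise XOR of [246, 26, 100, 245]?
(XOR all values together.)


XOR chain: 246 ^ 26 ^ 100 ^ 245 = 125

125


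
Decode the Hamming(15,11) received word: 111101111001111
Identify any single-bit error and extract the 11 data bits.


Syndrome = 4: error at position 4

Data: 10111001111 (corrected bit 4)


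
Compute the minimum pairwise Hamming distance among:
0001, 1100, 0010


Comparing all pairs, minimum distance: 2
Can detect 1 errors, correct 0 errors

2


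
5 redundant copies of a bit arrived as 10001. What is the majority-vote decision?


Ones: 2 out of 5
Threshold: 3

0 (2/5 voted 1)


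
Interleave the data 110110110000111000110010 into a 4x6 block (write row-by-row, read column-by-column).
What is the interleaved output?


Matrix:
  110110
  110000
  111000
  110010
Read columns: 111111110010100010010000

111111110010100010010000


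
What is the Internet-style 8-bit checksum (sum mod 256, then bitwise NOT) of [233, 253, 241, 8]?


Sum = 735 mod 256 = 223
Complement = 32

32


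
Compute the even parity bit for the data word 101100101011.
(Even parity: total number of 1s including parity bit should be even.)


Number of 1s in data: 7
Parity bit: 1

1


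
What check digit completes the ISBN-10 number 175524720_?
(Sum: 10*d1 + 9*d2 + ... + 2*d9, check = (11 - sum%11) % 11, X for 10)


Weighted sum: 214
214 mod 11 = 5

Check digit: 6


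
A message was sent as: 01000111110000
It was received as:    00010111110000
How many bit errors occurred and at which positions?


XOR: 01010000000000

2 error(s) at position(s): 1, 3


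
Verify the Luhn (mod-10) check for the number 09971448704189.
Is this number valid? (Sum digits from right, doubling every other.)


Luhn sum = 77
77 mod 10 = 7

Invalid (Luhn sum mod 10 = 7)


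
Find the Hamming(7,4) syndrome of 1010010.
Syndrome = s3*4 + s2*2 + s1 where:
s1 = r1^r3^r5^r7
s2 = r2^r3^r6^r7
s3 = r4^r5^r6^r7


s1=0, s2=0, s3=1

Syndrome = 4 (error at position 4)


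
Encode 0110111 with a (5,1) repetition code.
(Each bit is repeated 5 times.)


Each bit -> 5 copies

00000111111111100000111111111111111


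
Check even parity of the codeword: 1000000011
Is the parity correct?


Number of 1s: 3

No, parity error (3 ones)


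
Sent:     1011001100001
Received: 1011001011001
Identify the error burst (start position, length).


XOR: 0000000111000

Burst at position 7, length 3


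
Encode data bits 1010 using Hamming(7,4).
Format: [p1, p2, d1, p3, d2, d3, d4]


Parity bits: p1=1, p2=0, p3=1

1011010


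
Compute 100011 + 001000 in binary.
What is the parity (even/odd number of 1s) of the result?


100011 = 35
001000 = 8
Sum = 43 = 101011
1s count = 4

even parity (4 ones in 101011)


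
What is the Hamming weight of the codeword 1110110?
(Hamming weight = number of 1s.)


Counting 1s in 1110110

5


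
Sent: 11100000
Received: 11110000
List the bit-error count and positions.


XOR: 00010000

1 error(s) at position(s): 3


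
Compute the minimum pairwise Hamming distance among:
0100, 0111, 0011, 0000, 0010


Comparing all pairs, minimum distance: 1
Can detect 0 errors, correct 0 errors

1


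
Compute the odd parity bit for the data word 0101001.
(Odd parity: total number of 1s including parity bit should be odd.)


Number of 1s in data: 3
Parity bit: 0

0


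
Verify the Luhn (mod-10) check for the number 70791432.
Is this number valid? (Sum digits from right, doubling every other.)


Luhn sum = 33
33 mod 10 = 3

Invalid (Luhn sum mod 10 = 3)


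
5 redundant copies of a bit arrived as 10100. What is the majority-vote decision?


Ones: 2 out of 5
Threshold: 3

0 (2/5 voted 1)


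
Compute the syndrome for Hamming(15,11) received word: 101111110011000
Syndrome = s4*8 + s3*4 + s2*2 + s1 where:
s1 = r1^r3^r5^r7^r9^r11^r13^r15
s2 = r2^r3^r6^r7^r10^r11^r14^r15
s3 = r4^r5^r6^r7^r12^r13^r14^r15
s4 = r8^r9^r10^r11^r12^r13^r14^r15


s1=1, s2=0, s3=1, s4=1

Syndrome = 13 (error at position 13)


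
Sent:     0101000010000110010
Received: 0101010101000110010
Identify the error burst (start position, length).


XOR: 0000010111000000000

Burst at position 5, length 5


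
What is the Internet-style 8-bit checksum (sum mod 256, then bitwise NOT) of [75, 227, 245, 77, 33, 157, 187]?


Sum = 1001 mod 256 = 233
Complement = 22

22


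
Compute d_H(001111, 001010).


XOR: 000101
Count of 1s: 2

2


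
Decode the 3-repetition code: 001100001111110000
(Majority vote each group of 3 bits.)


Groups: 001, 100, 001, 111, 110, 000
Majority votes: 000110

000110


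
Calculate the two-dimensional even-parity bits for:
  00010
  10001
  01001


Row parities: 100
Column parities: 11010

Row P: 100, Col P: 11010, Corner: 1


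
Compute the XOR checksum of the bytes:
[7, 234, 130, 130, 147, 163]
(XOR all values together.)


XOR chain: 7 ^ 234 ^ 130 ^ 130 ^ 147 ^ 163 = 221

221


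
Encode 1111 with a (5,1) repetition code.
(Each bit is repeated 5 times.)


Each bit -> 5 copies

11111111111111111111


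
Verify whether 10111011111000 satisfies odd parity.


Number of 1s: 9

Yes, parity is correct (9 ones)


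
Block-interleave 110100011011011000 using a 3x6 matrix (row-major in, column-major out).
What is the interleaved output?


Matrix:
  110100
  011011
  011000
Read columns: 100111011100010010

100111011100010010


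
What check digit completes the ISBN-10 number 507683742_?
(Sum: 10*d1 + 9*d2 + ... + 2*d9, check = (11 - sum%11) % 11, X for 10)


Weighted sum: 255
255 mod 11 = 2

Check digit: 9


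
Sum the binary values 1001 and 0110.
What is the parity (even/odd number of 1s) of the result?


1001 = 9
0110 = 6
Sum = 15 = 1111
1s count = 4

even parity (4 ones in 1111)


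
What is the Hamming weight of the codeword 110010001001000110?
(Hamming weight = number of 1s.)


Counting 1s in 110010001001000110

7


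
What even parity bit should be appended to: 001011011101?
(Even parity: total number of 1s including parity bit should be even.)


Number of 1s in data: 7
Parity bit: 1

1


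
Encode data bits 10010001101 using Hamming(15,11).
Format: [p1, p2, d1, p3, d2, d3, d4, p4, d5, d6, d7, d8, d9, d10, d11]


Parity bits: p1=0, p2=1, p3=0, p4=1

011000110001101


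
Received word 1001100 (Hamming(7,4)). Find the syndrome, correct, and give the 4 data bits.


Syndrome = 0: no error detected

Data: 0100 (no errors)


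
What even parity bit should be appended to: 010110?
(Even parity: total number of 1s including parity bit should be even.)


Number of 1s in data: 3
Parity bit: 1

1


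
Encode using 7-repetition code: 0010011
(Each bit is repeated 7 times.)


Each bit -> 7 copies

0000000000000011111110000000000000011111111111111


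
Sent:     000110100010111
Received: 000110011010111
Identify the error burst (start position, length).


XOR: 000000111000000

Burst at position 6, length 3


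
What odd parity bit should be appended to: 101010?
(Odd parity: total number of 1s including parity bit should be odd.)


Number of 1s in data: 3
Parity bit: 0

0


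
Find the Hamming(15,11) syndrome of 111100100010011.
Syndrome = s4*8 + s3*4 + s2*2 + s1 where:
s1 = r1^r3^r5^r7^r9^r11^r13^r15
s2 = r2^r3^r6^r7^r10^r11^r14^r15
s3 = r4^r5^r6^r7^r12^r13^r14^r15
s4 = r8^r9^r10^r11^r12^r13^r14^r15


s1=1, s2=0, s3=0, s4=1

Syndrome = 9 (error at position 9)


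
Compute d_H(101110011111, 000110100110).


XOR: 101000111001
Count of 1s: 6

6


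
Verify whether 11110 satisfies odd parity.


Number of 1s: 4

No, parity error (4 ones)


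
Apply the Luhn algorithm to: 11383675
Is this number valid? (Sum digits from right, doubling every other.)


Luhn sum = 39
39 mod 10 = 9

Invalid (Luhn sum mod 10 = 9)


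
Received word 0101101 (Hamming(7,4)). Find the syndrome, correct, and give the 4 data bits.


Syndrome = 4: error at position 4

Data: 0101 (corrected bit 4)


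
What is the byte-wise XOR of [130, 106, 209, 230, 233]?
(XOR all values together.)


XOR chain: 130 ^ 106 ^ 209 ^ 230 ^ 233 = 54

54


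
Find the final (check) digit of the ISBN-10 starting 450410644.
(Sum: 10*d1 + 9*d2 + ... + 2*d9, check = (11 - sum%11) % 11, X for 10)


Weighted sum: 163
163 mod 11 = 9

Check digit: 2


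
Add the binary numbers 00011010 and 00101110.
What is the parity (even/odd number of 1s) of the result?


00011010 = 26
00101110 = 46
Sum = 72 = 1001000
1s count = 2

even parity (2 ones in 1001000)


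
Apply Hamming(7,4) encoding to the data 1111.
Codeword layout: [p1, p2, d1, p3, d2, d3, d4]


Parity bits: p1=1, p2=1, p3=1

1111111


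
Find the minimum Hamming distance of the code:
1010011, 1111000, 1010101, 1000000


Comparing all pairs, minimum distance: 2
Can detect 1 errors, correct 0 errors

2


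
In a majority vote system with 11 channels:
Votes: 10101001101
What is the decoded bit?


Ones: 6 out of 11
Threshold: 6

1 (6/11 voted 1)


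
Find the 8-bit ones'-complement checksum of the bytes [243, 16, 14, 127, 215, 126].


Sum = 741 mod 256 = 229
Complement = 26

26


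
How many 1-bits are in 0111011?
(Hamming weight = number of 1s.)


Counting 1s in 0111011

5


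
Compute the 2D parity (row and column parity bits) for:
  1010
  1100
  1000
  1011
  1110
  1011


Row parities: 001111
Column parities: 0000

Row P: 001111, Col P: 0000, Corner: 0


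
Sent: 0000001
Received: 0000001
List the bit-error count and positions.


XOR: 0000000

0 errors (received matches sent)


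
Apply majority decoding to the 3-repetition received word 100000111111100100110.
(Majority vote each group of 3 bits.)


Groups: 100, 000, 111, 111, 100, 100, 110
Majority votes: 0011001

0011001


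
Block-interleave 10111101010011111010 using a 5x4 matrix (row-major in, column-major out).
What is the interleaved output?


Matrix:
  1011
  1101
  0100
  1111
  1010
Read columns: 11011011101001111010

11011011101001111010


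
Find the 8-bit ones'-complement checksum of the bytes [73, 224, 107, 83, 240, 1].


Sum = 728 mod 256 = 216
Complement = 39

39


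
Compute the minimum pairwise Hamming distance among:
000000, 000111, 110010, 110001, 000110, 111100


Comparing all pairs, minimum distance: 1
Can detect 0 errors, correct 0 errors

1


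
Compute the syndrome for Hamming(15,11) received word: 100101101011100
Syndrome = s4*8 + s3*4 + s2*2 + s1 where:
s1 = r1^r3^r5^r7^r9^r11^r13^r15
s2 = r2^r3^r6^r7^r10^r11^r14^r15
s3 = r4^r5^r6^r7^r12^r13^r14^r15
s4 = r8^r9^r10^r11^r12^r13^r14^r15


s1=1, s2=1, s3=1, s4=0

Syndrome = 7 (error at position 7)


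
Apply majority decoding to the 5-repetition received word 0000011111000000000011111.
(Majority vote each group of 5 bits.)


Groups: 00000, 11111, 00000, 00000, 11111
Majority votes: 01001

01001


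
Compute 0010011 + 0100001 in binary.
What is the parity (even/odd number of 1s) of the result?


0010011 = 19
0100001 = 33
Sum = 52 = 110100
1s count = 3

odd parity (3 ones in 110100)


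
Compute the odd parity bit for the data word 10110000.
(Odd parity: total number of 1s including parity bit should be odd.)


Number of 1s in data: 3
Parity bit: 0

0


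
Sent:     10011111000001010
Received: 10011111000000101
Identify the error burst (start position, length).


XOR: 00000000000001111

Burst at position 13, length 4


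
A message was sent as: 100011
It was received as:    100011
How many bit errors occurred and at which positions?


XOR: 000000

0 errors (received matches sent)


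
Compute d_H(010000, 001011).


XOR: 011011
Count of 1s: 4

4


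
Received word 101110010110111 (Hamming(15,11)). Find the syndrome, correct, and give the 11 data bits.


Syndrome = 6: error at position 6

Data: 11100110111 (corrected bit 6)


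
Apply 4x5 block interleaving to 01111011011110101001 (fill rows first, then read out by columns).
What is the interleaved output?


Matrix:
  01111
  01101
  11101
  01001
Read columns: 00101111111010001111

00101111111010001111


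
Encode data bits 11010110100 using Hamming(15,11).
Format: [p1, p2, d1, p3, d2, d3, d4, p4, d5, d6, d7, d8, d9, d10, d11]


Parity bits: p1=1, p2=0, p3=1, p4=1

101110110110100


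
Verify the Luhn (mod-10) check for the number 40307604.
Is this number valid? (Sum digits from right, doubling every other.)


Luhn sum = 29
29 mod 10 = 9

Invalid (Luhn sum mod 10 = 9)


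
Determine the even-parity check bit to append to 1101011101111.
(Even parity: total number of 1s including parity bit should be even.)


Number of 1s in data: 10
Parity bit: 0

0


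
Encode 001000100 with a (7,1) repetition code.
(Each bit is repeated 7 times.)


Each bit -> 7 copies

000000000000001111111000000000000000000000111111100000000000000


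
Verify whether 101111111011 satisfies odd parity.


Number of 1s: 10

No, parity error (10 ones)


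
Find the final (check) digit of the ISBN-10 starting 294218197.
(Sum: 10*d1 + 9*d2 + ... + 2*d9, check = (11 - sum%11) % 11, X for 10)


Weighted sum: 238
238 mod 11 = 7

Check digit: 4


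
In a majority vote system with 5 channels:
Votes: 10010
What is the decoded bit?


Ones: 2 out of 5
Threshold: 3

0 (2/5 voted 1)


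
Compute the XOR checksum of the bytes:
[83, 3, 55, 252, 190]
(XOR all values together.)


XOR chain: 83 ^ 3 ^ 55 ^ 252 ^ 190 = 37

37


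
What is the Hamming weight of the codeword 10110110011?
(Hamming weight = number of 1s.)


Counting 1s in 10110110011

7


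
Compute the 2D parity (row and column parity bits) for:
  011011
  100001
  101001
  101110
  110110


Row parities: 00100
Column parities: 001011

Row P: 00100, Col P: 001011, Corner: 1


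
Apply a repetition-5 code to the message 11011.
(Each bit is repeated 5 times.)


Each bit -> 5 copies

1111111111000001111111111


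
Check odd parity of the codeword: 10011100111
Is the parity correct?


Number of 1s: 7

Yes, parity is correct (7 ones)


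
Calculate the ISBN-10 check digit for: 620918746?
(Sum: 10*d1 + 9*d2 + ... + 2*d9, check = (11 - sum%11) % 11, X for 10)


Weighted sum: 239
239 mod 11 = 8

Check digit: 3


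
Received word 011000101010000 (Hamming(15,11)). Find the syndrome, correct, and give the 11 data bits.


Syndrome = 4: error at position 4

Data: 10011010000 (corrected bit 4)


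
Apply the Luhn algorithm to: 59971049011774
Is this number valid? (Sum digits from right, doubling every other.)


Luhn sum = 64
64 mod 10 = 4

Invalid (Luhn sum mod 10 = 4)


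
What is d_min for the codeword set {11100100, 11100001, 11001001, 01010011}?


Comparing all pairs, minimum distance: 2
Can detect 1 errors, correct 0 errors

2


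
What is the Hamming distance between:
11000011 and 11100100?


XOR: 00100111
Count of 1s: 4

4


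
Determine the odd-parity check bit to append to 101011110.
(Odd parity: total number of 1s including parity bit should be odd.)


Number of 1s in data: 6
Parity bit: 1

1


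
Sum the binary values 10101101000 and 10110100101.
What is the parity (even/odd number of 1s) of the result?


10101101000 = 1384
10110100101 = 1445
Sum = 2829 = 101100001101
1s count = 6

even parity (6 ones in 101100001101)


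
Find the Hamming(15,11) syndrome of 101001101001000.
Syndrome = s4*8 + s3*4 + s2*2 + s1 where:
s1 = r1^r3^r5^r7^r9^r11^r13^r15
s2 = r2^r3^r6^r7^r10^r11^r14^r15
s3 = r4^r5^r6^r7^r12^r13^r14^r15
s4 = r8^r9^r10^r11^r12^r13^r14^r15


s1=0, s2=1, s3=1, s4=0

Syndrome = 6 (error at position 6)


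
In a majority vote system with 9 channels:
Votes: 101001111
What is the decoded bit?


Ones: 6 out of 9
Threshold: 5

1 (6/9 voted 1)


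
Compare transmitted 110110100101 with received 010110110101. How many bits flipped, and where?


XOR: 100000010000

2 error(s) at position(s): 0, 7


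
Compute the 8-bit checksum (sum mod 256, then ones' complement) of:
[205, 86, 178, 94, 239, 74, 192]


Sum = 1068 mod 256 = 44
Complement = 211

211


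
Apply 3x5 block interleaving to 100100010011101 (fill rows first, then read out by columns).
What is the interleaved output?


Matrix:
  10010
  00100
  11101
Read columns: 101001011100001

101001011100001


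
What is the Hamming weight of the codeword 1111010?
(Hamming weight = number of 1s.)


Counting 1s in 1111010

5


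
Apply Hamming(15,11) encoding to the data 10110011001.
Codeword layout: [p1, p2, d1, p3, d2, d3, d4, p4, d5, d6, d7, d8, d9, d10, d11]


Parity bits: p1=0, p2=1, p3=0, p4=1

011001110011001


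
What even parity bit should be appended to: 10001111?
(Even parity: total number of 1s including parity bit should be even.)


Number of 1s in data: 5
Parity bit: 1

1


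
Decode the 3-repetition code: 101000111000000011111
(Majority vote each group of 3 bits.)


Groups: 101, 000, 111, 000, 000, 011, 111
Majority votes: 1010011

1010011


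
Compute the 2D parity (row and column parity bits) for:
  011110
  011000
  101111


Row parities: 001
Column parities: 101001

Row P: 001, Col P: 101001, Corner: 1


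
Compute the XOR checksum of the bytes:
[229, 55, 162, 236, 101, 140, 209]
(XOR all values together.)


XOR chain: 229 ^ 55 ^ 162 ^ 236 ^ 101 ^ 140 ^ 209 = 164

164


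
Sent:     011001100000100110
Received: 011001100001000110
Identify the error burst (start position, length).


XOR: 000000000001100000

Burst at position 11, length 2


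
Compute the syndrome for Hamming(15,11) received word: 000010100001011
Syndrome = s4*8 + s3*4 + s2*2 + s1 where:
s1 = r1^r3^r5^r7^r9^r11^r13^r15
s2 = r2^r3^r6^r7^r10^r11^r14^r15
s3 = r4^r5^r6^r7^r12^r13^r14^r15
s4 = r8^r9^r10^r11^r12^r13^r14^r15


s1=1, s2=1, s3=1, s4=1

Syndrome = 15 (error at position 15)


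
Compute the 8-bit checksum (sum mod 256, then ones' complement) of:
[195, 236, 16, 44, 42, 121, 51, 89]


Sum = 794 mod 256 = 26
Complement = 229

229


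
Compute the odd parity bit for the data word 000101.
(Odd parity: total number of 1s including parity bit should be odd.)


Number of 1s in data: 2
Parity bit: 1

1


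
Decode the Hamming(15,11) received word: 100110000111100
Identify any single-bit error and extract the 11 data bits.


Syndrome = 0: no error detected

Data: 01000111100 (no errors)


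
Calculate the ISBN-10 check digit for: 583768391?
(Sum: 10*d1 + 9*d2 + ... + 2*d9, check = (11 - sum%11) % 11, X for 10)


Weighted sum: 312
312 mod 11 = 4

Check digit: 7


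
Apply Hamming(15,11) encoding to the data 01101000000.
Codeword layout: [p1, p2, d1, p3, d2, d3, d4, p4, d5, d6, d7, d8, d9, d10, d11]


Parity bits: p1=0, p2=1, p3=0, p4=1

010011011000000


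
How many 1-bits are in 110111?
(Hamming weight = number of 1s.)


Counting 1s in 110111

5


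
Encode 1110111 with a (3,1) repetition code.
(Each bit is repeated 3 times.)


Each bit -> 3 copies

111111111000111111111


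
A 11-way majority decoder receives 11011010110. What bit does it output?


Ones: 7 out of 11
Threshold: 6

1 (7/11 voted 1)


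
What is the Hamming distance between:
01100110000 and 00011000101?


XOR: 01111110101
Count of 1s: 8

8


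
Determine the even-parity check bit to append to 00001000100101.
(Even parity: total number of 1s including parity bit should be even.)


Number of 1s in data: 4
Parity bit: 0

0


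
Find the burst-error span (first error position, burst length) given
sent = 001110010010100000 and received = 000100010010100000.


XOR: 001010000000000000

Burst at position 2, length 3


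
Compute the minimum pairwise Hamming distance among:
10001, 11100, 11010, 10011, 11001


Comparing all pairs, minimum distance: 1
Can detect 0 errors, correct 0 errors

1


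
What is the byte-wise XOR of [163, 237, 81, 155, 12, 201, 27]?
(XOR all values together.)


XOR chain: 163 ^ 237 ^ 81 ^ 155 ^ 12 ^ 201 ^ 27 = 90

90


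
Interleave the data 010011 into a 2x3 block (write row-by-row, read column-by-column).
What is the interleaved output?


Matrix:
  010
  011
Read columns: 001101

001101


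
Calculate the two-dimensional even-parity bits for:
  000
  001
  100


Row parities: 011
Column parities: 101

Row P: 011, Col P: 101, Corner: 0


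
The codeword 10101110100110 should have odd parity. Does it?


Number of 1s: 8

No, parity error (8 ones)


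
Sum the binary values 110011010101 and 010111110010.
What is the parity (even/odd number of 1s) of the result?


110011010101 = 3285
010111110010 = 1522
Sum = 4807 = 1001011000111
1s count = 7

odd parity (7 ones in 1001011000111)


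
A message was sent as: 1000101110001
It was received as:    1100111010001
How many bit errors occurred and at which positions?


XOR: 0100010100000

3 error(s) at position(s): 1, 5, 7


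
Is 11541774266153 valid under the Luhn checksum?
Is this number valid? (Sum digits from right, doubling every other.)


Luhn sum = 44
44 mod 10 = 4

Invalid (Luhn sum mod 10 = 4)


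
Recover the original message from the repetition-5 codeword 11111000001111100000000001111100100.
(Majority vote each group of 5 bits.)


Groups: 11111, 00000, 11111, 00000, 00000, 11111, 00100
Majority votes: 1010010

1010010


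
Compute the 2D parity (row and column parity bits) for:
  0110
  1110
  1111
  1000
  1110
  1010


Row parities: 010110
Column parities: 1011

Row P: 010110, Col P: 1011, Corner: 1


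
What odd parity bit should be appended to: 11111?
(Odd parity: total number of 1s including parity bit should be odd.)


Number of 1s in data: 5
Parity bit: 0

0


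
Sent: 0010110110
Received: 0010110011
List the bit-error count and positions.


XOR: 0000000101

2 error(s) at position(s): 7, 9


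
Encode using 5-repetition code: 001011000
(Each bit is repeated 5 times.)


Each bit -> 5 copies

000000000011111000001111111111000000000000000


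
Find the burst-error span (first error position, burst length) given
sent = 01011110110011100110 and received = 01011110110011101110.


XOR: 00000000000000001000

Burst at position 16, length 1


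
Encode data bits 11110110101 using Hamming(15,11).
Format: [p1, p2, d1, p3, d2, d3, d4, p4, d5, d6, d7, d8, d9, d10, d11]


Parity bits: p1=0, p2=0, p3=1, p4=0

001111100110101


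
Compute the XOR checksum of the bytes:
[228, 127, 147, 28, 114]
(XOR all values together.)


XOR chain: 228 ^ 127 ^ 147 ^ 28 ^ 114 = 102

102


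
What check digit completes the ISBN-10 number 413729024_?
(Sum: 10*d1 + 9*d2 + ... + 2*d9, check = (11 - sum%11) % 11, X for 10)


Weighted sum: 193
193 mod 11 = 6

Check digit: 5


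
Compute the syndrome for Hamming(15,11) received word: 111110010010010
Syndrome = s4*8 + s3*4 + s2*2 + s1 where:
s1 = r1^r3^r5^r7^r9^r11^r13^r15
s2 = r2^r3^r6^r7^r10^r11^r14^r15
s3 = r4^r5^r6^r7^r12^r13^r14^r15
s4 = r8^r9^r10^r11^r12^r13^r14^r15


s1=0, s2=0, s3=1, s4=1

Syndrome = 12 (error at position 12)


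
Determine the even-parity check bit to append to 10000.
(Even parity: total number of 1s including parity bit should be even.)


Number of 1s in data: 1
Parity bit: 1

1


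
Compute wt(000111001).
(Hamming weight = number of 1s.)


Counting 1s in 000111001

4


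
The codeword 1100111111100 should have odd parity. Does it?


Number of 1s: 9

Yes, parity is correct (9 ones)


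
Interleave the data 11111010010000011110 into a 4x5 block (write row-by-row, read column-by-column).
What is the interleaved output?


Matrix:
  11111
  01001
  00000
  11110
Read columns: 10011101100110011100

10011101100110011100


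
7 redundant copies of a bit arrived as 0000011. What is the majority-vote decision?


Ones: 2 out of 7
Threshold: 4

0 (2/7 voted 1)


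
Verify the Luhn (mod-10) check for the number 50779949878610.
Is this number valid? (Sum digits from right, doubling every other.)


Luhn sum = 77
77 mod 10 = 7

Invalid (Luhn sum mod 10 = 7)


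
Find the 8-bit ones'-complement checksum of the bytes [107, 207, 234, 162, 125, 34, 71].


Sum = 940 mod 256 = 172
Complement = 83

83


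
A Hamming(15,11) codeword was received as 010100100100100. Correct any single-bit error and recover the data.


Syndrome = 6: error at position 6

Data: 00110100100 (corrected bit 6)
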